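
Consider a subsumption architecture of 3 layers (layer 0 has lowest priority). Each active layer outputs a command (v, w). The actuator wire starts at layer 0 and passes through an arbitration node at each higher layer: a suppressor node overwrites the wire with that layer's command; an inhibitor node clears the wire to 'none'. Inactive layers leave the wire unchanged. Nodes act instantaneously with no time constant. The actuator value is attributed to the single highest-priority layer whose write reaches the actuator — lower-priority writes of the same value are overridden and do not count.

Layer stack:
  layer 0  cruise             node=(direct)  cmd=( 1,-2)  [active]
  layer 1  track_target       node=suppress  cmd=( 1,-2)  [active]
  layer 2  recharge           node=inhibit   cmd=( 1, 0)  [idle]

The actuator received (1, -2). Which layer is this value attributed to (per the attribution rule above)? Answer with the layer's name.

track_target

layer 0 (cruise) active — direct: (1, -2)
layer 1 (track_target) active — suppresses: (1, -2)
layer 2 (recharge) idle — unchanged: (1, -2)
→ actuator (1, -2)
last writer: layer 1 = track_target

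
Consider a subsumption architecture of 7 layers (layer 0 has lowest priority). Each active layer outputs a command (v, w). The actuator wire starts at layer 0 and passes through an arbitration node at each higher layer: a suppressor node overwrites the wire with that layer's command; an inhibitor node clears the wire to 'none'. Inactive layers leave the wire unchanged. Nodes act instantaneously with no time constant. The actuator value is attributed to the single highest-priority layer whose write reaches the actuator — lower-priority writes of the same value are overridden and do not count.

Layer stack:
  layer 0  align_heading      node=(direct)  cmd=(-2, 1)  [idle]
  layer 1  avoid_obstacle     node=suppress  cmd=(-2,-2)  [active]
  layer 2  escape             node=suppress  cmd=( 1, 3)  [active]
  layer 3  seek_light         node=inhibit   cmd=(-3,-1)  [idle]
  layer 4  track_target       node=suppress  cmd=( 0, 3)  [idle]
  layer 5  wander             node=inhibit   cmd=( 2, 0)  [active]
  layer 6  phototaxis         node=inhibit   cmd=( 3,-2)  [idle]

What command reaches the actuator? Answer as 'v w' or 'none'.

none

[0] align_heading off; wire := none
[1] avoid_obstacle on (suppress); wire := (-2, -2)
[2] escape on (suppress); wire := (1, 3)
[3] seek_light off; pass (1, 3)
[4] track_target off; pass (1, 3)
[5] wander on (inhibit); wire := none
[6] phototaxis off; pass none
output none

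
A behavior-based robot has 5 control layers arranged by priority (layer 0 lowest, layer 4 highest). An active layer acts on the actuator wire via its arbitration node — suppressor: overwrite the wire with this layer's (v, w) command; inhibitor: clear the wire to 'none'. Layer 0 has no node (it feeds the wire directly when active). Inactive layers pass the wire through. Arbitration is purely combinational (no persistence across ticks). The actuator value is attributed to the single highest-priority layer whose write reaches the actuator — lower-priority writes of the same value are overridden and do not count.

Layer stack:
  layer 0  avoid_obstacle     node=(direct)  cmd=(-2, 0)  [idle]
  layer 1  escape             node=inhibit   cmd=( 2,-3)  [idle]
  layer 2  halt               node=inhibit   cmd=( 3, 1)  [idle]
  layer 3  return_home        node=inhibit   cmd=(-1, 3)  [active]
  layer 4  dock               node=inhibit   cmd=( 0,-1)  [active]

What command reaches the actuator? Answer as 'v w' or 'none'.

none

layer 0 (avoid_obstacle) idle — none
layer 1 (escape) idle — unchanged: none
layer 2 (halt) idle — unchanged: none
layer 3 (return_home) active — inhibits: none
layer 4 (dock) active — inhibits: none
→ actuator none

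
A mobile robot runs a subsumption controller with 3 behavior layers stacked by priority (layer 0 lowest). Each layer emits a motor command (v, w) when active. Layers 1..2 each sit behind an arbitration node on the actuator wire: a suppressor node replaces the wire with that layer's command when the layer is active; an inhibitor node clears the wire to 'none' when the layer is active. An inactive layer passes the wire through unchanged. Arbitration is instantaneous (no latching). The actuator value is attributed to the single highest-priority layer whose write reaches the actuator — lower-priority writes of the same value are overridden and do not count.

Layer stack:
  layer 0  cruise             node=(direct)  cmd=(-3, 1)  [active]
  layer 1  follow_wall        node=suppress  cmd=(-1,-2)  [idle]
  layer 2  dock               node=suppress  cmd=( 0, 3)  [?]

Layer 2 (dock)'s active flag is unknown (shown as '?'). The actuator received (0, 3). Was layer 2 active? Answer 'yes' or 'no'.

yes

If layer 2 is active=yes:
  actuator would be (0, 3)
If layer 2 is active=no:
  actuator would be (-3, 1)
Observed (0, 3), so layer 2 was active.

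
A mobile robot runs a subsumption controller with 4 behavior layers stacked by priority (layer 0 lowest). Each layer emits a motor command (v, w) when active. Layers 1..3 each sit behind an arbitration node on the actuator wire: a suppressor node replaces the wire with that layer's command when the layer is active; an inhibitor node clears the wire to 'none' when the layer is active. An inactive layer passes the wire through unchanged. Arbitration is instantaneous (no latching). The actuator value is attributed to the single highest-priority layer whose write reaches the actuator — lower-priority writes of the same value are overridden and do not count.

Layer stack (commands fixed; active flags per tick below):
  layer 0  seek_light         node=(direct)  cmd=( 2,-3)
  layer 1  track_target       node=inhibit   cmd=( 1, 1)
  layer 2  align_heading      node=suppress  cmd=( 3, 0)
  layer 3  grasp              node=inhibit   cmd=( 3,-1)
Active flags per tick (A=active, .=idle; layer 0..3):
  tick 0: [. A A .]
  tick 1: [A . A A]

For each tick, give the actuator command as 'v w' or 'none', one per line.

tick 0:
  layer 0 (seek_light) idle — none
  layer 1 (track_target) active — inhibits: none
  layer 2 (align_heading) active — suppresses: (3, 0)
  layer 3 (grasp) idle — unchanged: (3, 0)
  → actuator (3, 0)
tick 1:
  layer 0 (seek_light) active — direct: (2, -3)
  layer 1 (track_target) idle — unchanged: (2, -3)
  layer 2 (align_heading) active — suppresses: (3, 0)
  layer 3 (grasp) active — inhibits: none
  → actuator none

3 0
none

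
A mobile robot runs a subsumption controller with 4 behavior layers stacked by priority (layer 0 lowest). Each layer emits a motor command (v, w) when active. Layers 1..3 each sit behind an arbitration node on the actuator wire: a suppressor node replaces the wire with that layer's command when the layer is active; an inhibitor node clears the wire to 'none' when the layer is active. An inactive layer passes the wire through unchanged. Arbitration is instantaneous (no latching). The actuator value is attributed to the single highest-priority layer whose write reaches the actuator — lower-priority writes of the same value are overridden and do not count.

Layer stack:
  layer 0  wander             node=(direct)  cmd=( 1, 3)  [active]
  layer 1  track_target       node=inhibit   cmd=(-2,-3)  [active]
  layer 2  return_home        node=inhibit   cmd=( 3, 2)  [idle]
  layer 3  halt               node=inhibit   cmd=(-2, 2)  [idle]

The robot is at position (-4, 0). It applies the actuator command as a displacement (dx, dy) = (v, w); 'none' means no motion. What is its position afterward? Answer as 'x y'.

-4 0

[0] wander on; wire := (1, 3)
[1] track_target on (inhibit); wire := none
[2] return_home off; pass none
[3] halt off; pass none
output none
position: (-4, 0) + none = (-4, 0)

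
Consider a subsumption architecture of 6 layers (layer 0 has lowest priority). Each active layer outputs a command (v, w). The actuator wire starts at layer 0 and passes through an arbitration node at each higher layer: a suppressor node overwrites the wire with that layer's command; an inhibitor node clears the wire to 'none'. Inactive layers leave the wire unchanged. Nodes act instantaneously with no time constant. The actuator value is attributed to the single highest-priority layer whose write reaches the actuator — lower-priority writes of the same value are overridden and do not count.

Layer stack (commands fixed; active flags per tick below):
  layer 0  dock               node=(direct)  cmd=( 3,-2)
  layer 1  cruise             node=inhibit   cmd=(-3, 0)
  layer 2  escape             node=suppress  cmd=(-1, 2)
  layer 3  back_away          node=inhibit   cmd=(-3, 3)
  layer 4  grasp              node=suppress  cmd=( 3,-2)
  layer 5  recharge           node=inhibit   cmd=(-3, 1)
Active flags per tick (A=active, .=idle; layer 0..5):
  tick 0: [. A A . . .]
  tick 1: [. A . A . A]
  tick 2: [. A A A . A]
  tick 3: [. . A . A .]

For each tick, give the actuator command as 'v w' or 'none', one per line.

-1 2
none
none
3 -2

tick 0:
  [0] dock off; wire := none
  [1] cruise on (inhibit); wire := none
  [2] escape on (suppress); wire := (-1, 2)
  [3] back_away off; pass (-1, 2)
  [4] grasp off; pass (-1, 2)
  [5] recharge off; pass (-1, 2)
  output (-1, 2)
tick 1:
  [0] dock off; wire := none
  [1] cruise on (inhibit); wire := none
  [2] escape off; pass none
  [3] back_away on (inhibit); wire := none
  [4] grasp off; pass none
  [5] recharge on (inhibit); wire := none
  output none
tick 2:
  [0] dock off; wire := none
  [1] cruise on (inhibit); wire := none
  [2] escape on (suppress); wire := (-1, 2)
  [3] back_away on (inhibit); wire := none
  [4] grasp off; pass none
  [5] recharge on (inhibit); wire := none
  output none
tick 3:
  [0] dock off; wire := none
  [1] cruise off; pass none
  [2] escape on (suppress); wire := (-1, 2)
  [3] back_away off; pass (-1, 2)
  [4] grasp on (suppress); wire := (3, -2)
  [5] recharge off; pass (3, -2)
  output (3, -2)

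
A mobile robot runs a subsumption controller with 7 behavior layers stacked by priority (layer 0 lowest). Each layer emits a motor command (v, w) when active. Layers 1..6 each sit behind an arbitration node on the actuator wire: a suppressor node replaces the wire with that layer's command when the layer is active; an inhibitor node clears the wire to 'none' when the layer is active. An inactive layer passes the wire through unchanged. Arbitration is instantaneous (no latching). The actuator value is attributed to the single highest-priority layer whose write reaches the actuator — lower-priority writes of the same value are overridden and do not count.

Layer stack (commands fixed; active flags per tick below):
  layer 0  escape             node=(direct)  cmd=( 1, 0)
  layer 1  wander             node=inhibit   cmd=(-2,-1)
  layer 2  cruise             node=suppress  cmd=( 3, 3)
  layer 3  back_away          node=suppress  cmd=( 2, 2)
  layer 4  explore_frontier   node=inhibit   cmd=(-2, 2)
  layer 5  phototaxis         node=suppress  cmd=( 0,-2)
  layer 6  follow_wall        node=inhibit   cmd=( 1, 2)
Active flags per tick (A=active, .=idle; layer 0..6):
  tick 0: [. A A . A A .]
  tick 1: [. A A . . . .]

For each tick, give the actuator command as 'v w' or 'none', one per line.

tick 0:
  L0 escape: idle → wire = none
  L1 wander: active, inhibitor → wire = none
  L2 cruise: active, suppressor → wire = (3, 3)
  L3 back_away: idle → wire stays (3, 3)
  L4 explore_frontier: active, inhibitor → wire = none
  L5 phototaxis: active, suppressor → wire = (0, -2)
  L6 follow_wall: idle → wire stays (0, -2)
  actuator = (0, -2)
tick 1:
  L0 escape: idle → wire = none
  L1 wander: active, inhibitor → wire = none
  L2 cruise: active, suppressor → wire = (3, 3)
  L3 back_away: idle → wire stays (3, 3)
  L4 explore_frontier: idle → wire stays (3, 3)
  L5 phototaxis: idle → wire stays (3, 3)
  L6 follow_wall: idle → wire stays (3, 3)
  actuator = (3, 3)

0 -2
3 3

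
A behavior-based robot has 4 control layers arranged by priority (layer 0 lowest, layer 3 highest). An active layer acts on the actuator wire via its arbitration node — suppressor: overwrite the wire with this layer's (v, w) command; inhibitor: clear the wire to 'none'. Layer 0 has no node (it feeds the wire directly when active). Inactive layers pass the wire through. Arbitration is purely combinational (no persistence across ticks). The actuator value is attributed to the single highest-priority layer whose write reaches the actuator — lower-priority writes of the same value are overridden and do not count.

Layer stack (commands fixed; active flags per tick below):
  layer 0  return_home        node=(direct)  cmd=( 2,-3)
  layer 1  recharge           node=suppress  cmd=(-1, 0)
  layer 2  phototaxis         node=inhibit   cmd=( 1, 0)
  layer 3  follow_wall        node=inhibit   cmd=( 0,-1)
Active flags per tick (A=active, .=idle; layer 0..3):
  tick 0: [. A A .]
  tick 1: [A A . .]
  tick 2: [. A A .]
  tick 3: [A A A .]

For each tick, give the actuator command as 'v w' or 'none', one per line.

tick 0:
  [0] return_home off; wire := none
  [1] recharge on (suppress); wire := (-1, 0)
  [2] phototaxis on (inhibit); wire := none
  [3] follow_wall off; pass none
  output none
tick 1:
  [0] return_home on; wire := (2, -3)
  [1] recharge on (suppress); wire := (-1, 0)
  [2] phototaxis off; pass (-1, 0)
  [3] follow_wall off; pass (-1, 0)
  output (-1, 0)
tick 2:
  [0] return_home off; wire := none
  [1] recharge on (suppress); wire := (-1, 0)
  [2] phototaxis on (inhibit); wire := none
  [3] follow_wall off; pass none
  output none
tick 3:
  [0] return_home on; wire := (2, -3)
  [1] recharge on (suppress); wire := (-1, 0)
  [2] phototaxis on (inhibit); wire := none
  [3] follow_wall off; pass none
  output none

none
-1 0
none
none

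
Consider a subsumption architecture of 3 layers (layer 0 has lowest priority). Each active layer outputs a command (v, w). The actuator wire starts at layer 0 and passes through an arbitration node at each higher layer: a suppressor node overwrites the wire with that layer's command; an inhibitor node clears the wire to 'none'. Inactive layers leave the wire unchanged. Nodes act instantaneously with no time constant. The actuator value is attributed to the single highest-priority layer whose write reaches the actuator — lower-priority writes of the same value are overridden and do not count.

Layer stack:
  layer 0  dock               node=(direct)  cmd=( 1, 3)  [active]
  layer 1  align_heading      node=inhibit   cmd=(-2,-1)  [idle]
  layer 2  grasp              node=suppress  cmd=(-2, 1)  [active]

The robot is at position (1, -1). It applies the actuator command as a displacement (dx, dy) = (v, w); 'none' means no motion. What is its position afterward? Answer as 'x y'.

[0] dock on; wire := (1, 3)
[1] align_heading off; pass (1, 3)
[2] grasp on (suppress); wire := (-2, 1)
output (-2, 1)
position: (1, -1) + (-2, 1) = (-1, 0)

-1 0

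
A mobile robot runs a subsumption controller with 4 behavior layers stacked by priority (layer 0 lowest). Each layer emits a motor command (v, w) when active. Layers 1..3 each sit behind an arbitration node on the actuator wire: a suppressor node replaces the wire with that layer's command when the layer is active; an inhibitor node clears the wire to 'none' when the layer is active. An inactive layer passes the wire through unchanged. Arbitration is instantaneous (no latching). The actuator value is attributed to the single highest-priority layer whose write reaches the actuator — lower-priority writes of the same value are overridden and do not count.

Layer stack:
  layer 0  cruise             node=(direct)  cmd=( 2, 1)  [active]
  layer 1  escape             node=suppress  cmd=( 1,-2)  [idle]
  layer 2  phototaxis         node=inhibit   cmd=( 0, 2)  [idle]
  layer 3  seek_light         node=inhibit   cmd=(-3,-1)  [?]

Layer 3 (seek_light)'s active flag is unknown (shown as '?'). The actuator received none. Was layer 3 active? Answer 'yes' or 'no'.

If layer 3 is active=yes:
  actuator would be none
If layer 3 is active=no:
  actuator would be (2, 1)
Observed none, so layer 3 was active.

yes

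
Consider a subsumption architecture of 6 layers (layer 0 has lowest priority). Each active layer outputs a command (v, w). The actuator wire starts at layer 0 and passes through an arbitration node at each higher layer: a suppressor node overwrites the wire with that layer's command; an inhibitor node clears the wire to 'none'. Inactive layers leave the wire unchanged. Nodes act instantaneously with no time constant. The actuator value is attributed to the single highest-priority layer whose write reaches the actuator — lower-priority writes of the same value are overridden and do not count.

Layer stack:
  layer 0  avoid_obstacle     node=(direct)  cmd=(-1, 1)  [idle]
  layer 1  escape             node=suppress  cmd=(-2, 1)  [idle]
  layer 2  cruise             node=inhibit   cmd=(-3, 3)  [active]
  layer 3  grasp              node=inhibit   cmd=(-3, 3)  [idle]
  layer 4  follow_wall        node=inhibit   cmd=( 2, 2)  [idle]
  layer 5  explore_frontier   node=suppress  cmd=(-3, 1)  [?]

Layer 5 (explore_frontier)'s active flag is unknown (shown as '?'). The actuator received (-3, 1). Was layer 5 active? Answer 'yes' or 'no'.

yes

If layer 5 is active=yes:
  actuator would be (-3, 1)
If layer 5 is active=no:
  actuator would be none
Observed (-3, 1), so layer 5 was active.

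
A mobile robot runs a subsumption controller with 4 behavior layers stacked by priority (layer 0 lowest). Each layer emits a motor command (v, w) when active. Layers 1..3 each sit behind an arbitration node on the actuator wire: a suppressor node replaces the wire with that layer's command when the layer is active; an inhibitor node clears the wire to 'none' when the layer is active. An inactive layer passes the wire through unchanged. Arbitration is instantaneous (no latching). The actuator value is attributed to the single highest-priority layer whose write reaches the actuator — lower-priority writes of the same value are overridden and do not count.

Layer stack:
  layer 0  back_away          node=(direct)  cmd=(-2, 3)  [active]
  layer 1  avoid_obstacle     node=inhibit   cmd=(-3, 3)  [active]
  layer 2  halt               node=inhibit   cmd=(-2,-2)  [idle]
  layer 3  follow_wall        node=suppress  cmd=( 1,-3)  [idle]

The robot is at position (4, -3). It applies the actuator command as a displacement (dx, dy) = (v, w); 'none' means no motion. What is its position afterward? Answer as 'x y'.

4 -3

L0 back_away: active, feeds wire = (-2, 3)
L1 avoid_obstacle: active, inhibitor → wire = none
L2 halt: idle → wire stays none
L3 follow_wall: idle → wire stays none
actuator = none
position: (4, -3) + none = (4, -3)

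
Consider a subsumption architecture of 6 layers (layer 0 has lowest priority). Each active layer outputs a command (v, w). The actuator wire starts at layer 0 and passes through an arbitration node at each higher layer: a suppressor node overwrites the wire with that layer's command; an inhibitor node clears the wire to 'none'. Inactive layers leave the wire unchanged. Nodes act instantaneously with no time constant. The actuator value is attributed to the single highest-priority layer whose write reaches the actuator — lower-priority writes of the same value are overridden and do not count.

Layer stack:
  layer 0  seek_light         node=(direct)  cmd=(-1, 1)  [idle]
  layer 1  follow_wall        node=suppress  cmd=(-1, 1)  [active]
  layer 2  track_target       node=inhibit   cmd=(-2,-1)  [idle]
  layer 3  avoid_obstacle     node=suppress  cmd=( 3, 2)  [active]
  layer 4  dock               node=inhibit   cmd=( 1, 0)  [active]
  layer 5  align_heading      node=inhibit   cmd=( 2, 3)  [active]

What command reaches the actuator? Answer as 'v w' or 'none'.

L0 seek_light: idle → wire = none
L1 follow_wall: active, suppressor → wire = (-1, 1)
L2 track_target: idle → wire stays (-1, 1)
L3 avoid_obstacle: active, suppressor → wire = (3, 2)
L4 dock: active, inhibitor → wire = none
L5 align_heading: active, inhibitor → wire = none
actuator = none

none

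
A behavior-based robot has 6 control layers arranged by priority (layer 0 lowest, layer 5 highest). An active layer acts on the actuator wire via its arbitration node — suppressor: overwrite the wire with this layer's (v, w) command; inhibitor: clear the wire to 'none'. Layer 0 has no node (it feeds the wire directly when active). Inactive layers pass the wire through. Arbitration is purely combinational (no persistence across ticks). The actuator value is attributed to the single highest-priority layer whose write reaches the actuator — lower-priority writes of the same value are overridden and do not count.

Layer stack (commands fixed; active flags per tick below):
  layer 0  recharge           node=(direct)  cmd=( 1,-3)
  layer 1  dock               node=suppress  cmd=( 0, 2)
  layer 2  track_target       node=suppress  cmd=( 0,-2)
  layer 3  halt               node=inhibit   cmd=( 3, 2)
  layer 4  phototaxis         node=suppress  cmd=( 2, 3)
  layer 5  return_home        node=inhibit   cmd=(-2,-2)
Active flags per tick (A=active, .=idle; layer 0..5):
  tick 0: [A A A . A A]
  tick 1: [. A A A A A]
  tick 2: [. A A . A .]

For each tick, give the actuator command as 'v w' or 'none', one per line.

none
none
2 3

tick 0:
  L0 recharge: active, feeds wire = (1, -3)
  L1 dock: active, suppressor → wire = (0, 2)
  L2 track_target: active, suppressor → wire = (0, -2)
  L3 halt: idle → wire stays (0, -2)
  L4 phototaxis: active, suppressor → wire = (2, 3)
  L5 return_home: active, inhibitor → wire = none
  actuator = none
tick 1:
  L0 recharge: idle → wire = none
  L1 dock: active, suppressor → wire = (0, 2)
  L2 track_target: active, suppressor → wire = (0, -2)
  L3 halt: active, inhibitor → wire = none
  L4 phototaxis: active, suppressor → wire = (2, 3)
  L5 return_home: active, inhibitor → wire = none
  actuator = none
tick 2:
  L0 recharge: idle → wire = none
  L1 dock: active, suppressor → wire = (0, 2)
  L2 track_target: active, suppressor → wire = (0, -2)
  L3 halt: idle → wire stays (0, -2)
  L4 phototaxis: active, suppressor → wire = (2, 3)
  L5 return_home: idle → wire stays (2, 3)
  actuator = (2, 3)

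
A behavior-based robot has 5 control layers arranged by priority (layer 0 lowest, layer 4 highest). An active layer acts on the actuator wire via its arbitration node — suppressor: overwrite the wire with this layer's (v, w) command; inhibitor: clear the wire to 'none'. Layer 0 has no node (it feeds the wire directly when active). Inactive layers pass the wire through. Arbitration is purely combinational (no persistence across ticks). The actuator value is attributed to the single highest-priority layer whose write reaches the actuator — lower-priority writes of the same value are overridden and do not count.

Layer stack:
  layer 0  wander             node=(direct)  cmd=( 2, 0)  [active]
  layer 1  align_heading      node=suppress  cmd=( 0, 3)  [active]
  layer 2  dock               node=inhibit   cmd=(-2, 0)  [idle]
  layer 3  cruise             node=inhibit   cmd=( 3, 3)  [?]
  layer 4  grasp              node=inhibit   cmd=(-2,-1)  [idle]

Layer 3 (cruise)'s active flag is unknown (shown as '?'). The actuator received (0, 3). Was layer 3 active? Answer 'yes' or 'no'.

no

If layer 3 is active=yes:
  actuator would be none
If layer 3 is active=no:
  actuator would be (0, 3)
Observed (0, 3), so layer 3 was idle.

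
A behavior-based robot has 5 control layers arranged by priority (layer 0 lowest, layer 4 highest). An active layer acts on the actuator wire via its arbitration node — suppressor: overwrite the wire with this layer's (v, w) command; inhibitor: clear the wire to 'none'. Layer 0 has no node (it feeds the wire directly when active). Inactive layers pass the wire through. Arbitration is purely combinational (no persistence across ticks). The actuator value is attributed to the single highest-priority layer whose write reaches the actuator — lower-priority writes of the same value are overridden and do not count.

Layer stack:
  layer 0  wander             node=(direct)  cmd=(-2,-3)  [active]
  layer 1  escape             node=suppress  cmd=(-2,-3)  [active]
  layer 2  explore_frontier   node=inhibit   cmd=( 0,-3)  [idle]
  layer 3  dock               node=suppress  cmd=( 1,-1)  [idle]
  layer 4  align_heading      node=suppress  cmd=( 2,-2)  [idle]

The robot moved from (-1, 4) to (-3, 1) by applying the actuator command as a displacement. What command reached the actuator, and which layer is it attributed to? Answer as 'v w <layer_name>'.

-2 -3 escape

displacement = (-3, 1) − (-1, 4) = (-2, -3)
[0] wander on; wire := (-2, -3)
[1] escape on (suppress); wire := (-2, -3)
[2] explore_frontier off; pass (-2, -3)
[3] dock off; pass (-2, -3)
[4] align_heading off; pass (-2, -3)
output (-2, -3) — from layer 1 (escape)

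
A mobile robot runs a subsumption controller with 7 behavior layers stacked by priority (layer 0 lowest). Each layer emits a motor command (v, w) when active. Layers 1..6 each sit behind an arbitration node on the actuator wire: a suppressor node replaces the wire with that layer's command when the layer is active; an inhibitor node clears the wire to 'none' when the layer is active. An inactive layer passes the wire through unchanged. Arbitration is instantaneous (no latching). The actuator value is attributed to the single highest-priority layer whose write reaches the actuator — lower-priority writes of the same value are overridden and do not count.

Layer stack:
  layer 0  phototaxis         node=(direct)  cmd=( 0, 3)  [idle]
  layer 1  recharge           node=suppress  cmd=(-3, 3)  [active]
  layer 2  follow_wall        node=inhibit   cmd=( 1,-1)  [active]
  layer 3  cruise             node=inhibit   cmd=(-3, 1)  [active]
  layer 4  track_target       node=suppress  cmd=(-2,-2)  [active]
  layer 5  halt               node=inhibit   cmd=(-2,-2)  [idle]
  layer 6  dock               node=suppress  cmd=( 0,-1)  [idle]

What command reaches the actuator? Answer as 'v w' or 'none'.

[0] phototaxis off; wire := none
[1] recharge on (suppress); wire := (-3, 3)
[2] follow_wall on (inhibit); wire := none
[3] cruise on (inhibit); wire := none
[4] track_target on (suppress); wire := (-2, -2)
[5] halt off; pass (-2, -2)
[6] dock off; pass (-2, -2)
output (-2, -2)

-2 -2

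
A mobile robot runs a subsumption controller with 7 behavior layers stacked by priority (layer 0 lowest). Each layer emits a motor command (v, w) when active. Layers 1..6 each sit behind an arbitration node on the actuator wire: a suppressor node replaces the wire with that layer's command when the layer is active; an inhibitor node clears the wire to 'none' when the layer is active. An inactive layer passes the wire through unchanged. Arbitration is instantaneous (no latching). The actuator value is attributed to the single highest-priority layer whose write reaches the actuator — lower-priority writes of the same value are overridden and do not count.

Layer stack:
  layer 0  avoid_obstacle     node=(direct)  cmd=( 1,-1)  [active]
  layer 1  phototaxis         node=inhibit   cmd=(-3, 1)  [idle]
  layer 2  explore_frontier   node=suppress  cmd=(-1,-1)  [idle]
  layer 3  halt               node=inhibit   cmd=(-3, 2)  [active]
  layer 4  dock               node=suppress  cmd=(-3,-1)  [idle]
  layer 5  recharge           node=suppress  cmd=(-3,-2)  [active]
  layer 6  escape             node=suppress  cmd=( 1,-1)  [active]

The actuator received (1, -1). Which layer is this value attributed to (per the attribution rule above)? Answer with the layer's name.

layer 0 (avoid_obstacle) active — direct: (1, -1)
layer 1 (phototaxis) idle — unchanged: (1, -1)
layer 2 (explore_frontier) idle — unchanged: (1, -1)
layer 3 (halt) active — inhibits: none
layer 4 (dock) idle — unchanged: none
layer 5 (recharge) active — suppresses: (-3, -2)
layer 6 (escape) active — suppresses: (1, -1)
→ actuator (1, -1)
last writer: layer 6 = escape

escape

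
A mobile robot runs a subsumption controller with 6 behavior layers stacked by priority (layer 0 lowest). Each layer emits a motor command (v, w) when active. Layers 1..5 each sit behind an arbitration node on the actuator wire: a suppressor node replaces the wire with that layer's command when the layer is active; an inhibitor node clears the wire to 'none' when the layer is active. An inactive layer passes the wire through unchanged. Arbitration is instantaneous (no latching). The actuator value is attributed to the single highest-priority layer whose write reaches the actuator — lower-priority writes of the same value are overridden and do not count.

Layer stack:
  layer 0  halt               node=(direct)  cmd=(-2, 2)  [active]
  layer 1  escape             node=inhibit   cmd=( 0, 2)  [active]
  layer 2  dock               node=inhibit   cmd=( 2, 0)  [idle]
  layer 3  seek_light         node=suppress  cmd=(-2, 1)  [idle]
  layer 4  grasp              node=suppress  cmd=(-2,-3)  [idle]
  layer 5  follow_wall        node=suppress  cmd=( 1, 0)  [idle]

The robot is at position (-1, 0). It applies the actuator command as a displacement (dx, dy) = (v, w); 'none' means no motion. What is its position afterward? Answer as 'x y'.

-1 0

[0] halt on; wire := (-2, 2)
[1] escape on (inhibit); wire := none
[2] dock off; pass none
[3] seek_light off; pass none
[4] grasp off; pass none
[5] follow_wall off; pass none
output none
position: (-1, 0) + none = (-1, 0)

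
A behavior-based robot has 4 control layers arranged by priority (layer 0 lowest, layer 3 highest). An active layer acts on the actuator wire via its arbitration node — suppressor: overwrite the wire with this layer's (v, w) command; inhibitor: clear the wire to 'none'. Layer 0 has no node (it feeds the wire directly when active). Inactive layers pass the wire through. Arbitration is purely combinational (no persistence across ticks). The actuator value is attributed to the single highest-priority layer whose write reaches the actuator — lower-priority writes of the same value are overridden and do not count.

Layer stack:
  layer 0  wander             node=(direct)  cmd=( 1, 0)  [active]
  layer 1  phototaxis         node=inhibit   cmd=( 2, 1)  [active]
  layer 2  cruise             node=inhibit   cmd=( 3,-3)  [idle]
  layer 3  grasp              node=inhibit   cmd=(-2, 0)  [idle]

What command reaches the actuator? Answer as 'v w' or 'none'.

layer 0 (wander) active — direct: (1, 0)
layer 1 (phototaxis) active — inhibits: none
layer 2 (cruise) idle — unchanged: none
layer 3 (grasp) idle — unchanged: none
→ actuator none

none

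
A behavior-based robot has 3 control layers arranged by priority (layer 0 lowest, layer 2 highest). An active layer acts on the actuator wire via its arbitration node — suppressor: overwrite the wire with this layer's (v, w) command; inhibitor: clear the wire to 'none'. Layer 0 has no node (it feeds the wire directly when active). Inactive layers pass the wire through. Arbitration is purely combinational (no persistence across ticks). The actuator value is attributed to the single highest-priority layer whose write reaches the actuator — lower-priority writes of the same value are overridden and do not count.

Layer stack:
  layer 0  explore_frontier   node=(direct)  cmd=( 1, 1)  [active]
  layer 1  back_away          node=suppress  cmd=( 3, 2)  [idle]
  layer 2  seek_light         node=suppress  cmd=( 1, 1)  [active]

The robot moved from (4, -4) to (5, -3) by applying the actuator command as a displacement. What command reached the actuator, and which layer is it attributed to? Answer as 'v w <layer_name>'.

displacement = (5, -3) − (4, -4) = (1, 1)
[0] explore_frontier on; wire := (1, 1)
[1] back_away off; pass (1, 1)
[2] seek_light on (suppress); wire := (1, 1)
output (1, 1) — from layer 2 (seek_light)

1 1 seek_light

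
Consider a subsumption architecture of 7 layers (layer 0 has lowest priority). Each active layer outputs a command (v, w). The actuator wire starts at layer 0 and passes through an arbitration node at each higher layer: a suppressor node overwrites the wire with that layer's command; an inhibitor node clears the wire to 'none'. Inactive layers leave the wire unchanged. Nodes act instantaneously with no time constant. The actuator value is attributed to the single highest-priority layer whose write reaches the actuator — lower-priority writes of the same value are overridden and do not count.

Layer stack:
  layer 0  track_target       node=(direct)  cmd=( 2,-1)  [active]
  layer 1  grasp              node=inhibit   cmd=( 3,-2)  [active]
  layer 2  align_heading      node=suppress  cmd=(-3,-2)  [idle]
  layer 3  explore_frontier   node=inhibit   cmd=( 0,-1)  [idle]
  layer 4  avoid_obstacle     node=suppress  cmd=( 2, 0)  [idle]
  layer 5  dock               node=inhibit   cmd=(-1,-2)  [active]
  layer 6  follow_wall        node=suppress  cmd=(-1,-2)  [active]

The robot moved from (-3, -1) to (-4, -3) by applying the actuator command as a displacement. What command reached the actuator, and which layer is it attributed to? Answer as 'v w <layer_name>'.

displacement = (-4, -3) − (-3, -1) = (-1, -2)
L0 track_target: active, feeds wire = (2, -1)
L1 grasp: active, inhibitor → wire = none
L2 align_heading: idle → wire stays none
L3 explore_frontier: idle → wire stays none
L4 avoid_obstacle: idle → wire stays none
L5 dock: active, inhibitor → wire = none
L6 follow_wall: active, suppressor → wire = (-1, -2)
actuator = (-1, -2) — from layer 6 (follow_wall)

-1 -2 follow_wall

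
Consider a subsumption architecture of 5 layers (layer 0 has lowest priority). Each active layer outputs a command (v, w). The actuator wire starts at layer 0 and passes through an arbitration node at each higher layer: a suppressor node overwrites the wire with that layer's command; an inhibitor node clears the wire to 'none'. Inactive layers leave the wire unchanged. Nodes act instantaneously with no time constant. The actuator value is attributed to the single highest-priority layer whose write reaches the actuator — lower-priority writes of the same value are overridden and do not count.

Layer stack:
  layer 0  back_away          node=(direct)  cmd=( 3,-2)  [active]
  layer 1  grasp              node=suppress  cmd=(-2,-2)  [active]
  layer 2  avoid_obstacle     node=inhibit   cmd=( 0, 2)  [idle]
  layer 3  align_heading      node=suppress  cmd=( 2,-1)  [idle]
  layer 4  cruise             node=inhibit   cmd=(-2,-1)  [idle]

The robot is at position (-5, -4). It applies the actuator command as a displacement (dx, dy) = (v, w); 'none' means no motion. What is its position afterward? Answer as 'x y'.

[0] back_away on; wire := (3, -2)
[1] grasp on (suppress); wire := (-2, -2)
[2] avoid_obstacle off; pass (-2, -2)
[3] align_heading off; pass (-2, -2)
[4] cruise off; pass (-2, -2)
output (-2, -2)
position: (-5, -4) + (-2, -2) = (-7, -6)

-7 -6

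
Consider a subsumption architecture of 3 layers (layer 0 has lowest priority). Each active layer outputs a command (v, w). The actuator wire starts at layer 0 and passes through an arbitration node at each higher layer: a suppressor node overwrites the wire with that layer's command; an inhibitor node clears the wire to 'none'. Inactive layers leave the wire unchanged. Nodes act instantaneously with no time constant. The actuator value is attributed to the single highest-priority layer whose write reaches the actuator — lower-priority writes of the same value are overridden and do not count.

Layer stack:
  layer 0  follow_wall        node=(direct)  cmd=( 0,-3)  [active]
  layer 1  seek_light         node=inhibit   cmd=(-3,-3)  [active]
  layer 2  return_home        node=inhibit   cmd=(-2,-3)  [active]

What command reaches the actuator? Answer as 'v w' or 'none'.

none

L0 follow_wall: active, feeds wire = (0, -3)
L1 seek_light: active, inhibitor → wire = none
L2 return_home: active, inhibitor → wire = none
actuator = none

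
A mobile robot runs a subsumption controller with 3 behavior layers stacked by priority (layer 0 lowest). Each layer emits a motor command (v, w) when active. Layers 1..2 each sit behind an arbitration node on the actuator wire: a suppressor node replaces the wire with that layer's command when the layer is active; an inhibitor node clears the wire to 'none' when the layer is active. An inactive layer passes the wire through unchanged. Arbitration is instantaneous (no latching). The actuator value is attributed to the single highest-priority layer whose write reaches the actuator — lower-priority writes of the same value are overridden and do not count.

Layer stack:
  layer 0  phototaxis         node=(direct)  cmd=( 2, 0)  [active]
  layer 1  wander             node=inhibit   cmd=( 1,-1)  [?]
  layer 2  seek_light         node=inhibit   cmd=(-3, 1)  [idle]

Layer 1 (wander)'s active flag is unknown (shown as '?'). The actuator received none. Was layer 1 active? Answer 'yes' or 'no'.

If layer 1 is active=yes:
  actuator would be none
If layer 1 is active=no:
  actuator would be (2, 0)
Observed none, so layer 1 was active.

yes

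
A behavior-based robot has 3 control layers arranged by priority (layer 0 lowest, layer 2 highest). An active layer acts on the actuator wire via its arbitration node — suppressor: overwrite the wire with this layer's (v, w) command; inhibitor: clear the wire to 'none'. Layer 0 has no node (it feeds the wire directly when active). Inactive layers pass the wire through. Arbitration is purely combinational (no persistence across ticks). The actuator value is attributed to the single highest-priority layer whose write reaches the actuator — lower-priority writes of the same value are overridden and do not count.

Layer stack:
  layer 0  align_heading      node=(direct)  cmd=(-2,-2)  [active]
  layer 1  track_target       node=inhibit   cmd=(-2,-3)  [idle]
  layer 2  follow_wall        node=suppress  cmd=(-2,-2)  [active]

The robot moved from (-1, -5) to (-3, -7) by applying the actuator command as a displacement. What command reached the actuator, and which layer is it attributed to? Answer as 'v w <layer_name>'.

-2 -2 follow_wall

displacement = (-3, -7) − (-1, -5) = (-2, -2)
layer 0 (align_heading) active — direct: (-2, -2)
layer 1 (track_target) idle — unchanged: (-2, -2)
layer 2 (follow_wall) active — suppresses: (-2, -2)
→ actuator (-2, -2) — from layer 2 (follow_wall)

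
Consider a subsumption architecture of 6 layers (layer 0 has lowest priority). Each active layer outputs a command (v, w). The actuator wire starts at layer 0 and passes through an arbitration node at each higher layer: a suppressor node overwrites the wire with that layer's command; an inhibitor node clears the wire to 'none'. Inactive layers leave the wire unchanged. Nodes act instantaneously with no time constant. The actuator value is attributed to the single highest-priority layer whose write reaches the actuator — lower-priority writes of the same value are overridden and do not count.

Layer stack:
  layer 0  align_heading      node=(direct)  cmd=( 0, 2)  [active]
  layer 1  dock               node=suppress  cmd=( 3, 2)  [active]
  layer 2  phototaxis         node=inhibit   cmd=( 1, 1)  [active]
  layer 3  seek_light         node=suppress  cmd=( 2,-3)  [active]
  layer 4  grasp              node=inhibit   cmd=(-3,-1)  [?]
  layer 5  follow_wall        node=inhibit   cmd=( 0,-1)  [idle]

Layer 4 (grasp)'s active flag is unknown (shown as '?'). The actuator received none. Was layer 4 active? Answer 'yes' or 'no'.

If layer 4 is active=yes:
  actuator would be none
If layer 4 is active=no:
  actuator would be (2, -3)
Observed none, so layer 4 was active.

yes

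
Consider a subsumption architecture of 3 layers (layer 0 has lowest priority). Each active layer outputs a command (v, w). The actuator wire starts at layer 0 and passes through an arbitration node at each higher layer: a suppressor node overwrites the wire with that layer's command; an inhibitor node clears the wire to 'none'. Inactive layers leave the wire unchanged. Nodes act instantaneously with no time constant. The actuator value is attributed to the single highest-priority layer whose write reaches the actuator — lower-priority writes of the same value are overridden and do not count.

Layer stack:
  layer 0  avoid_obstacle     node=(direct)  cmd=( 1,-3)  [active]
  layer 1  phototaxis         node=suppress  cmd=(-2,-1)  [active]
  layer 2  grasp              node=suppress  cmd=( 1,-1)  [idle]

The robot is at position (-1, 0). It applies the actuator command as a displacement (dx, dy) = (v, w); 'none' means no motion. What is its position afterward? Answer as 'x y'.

layer 0 (avoid_obstacle) active — direct: (1, -3)
layer 1 (phototaxis) active — suppresses: (-2, -1)
layer 2 (grasp) idle — unchanged: (-2, -1)
→ actuator (-2, -1)
position: (-1, 0) + (-2, -1) = (-3, -1)

-3 -1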